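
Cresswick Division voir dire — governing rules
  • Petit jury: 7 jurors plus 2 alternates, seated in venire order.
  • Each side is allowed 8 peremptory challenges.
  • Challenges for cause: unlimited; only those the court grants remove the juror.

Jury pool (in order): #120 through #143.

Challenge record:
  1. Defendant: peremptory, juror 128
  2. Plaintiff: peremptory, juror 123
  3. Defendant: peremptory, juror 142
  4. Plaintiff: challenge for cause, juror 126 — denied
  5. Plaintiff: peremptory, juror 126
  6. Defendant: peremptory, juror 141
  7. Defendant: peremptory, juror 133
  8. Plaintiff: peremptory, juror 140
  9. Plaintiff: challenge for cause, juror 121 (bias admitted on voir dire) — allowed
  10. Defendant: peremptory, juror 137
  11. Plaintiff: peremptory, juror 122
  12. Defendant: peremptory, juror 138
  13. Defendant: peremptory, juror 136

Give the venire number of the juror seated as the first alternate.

Removed: #121, #122, #123, #126, #128, #133, #136, #137, #138, #140, #141, #142.
Filling seats in venire order through position 8: #120, #124, #125, #127, #129, #130, #131, #132.
So alternate 1 is #132.

132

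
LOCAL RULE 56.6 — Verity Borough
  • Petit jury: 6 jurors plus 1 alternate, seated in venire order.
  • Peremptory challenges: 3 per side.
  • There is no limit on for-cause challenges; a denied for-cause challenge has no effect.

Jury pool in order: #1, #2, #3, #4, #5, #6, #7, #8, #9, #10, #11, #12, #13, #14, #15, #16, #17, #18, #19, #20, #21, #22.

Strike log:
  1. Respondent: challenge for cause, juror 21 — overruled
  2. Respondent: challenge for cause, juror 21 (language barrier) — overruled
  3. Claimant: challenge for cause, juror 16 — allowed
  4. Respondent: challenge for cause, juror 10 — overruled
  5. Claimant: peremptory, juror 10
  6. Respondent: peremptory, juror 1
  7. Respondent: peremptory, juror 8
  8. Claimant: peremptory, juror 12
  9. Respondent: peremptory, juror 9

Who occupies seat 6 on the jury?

7

Removed: #1, #8, #9, #10, #12, #16. (#21 stays — for-cause denied.)
Filling seats in venire order through position 6: #2, #3, #4, #5, #6, #7.
So seat 6 is #7.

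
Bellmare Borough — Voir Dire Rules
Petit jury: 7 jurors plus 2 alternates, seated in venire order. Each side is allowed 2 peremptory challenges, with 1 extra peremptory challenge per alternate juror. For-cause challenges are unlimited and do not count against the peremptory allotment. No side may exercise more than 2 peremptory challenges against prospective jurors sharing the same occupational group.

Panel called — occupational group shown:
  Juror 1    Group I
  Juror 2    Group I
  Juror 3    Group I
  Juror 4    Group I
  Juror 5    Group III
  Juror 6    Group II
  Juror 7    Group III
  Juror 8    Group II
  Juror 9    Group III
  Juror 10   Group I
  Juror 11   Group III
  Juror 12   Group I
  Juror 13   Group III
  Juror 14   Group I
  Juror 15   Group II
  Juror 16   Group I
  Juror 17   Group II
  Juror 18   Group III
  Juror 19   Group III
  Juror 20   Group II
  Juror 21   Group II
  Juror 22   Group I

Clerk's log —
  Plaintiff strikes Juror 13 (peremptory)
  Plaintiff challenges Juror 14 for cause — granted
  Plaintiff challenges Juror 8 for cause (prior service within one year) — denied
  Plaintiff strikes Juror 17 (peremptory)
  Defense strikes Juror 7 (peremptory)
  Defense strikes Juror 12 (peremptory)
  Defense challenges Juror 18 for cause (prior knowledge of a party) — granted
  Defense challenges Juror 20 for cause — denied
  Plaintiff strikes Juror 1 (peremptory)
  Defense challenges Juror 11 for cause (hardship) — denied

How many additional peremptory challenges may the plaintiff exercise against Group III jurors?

1

Plaintiff peremptories so far: #13, #17, #1 — 3 of 4 used, 1 left overall.
Against Group III: #13 — 1 used; per-group cap 2 leaves 1.
Binding limit: min(1, 1) = 1.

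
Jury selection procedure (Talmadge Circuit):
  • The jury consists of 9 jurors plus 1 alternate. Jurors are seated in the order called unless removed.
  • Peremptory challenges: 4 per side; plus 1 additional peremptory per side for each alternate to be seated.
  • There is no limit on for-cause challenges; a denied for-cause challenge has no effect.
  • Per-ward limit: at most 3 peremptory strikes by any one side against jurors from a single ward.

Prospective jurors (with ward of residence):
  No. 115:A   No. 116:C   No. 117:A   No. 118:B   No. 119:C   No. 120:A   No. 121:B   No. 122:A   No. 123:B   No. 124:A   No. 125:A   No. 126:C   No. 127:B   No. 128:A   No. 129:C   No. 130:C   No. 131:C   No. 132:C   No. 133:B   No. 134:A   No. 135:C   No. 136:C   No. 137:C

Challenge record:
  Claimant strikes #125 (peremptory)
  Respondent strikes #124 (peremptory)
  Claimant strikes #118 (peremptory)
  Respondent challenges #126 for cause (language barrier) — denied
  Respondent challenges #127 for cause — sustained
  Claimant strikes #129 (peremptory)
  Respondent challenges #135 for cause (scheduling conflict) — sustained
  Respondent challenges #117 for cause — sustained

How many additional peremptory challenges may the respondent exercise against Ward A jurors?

Respondent peremptories so far: #124 — 1 of 5 used, 4 left overall.
Against Ward A: #124 — 1 used; per-ward cap 3 leaves 2.
Binding limit: min(4, 2) = 2.

2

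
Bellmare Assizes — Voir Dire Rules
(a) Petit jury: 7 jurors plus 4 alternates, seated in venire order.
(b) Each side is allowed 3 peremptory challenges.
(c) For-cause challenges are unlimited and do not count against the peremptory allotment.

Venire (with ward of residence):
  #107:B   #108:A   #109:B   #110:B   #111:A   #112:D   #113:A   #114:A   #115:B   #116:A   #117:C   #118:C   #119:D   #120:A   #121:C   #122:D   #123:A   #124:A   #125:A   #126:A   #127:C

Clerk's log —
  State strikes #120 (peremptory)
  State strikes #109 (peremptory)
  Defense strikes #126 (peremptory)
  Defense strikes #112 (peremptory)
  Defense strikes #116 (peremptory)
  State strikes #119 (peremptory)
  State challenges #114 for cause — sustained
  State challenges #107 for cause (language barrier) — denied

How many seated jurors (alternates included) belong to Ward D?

1

Removed: #109, #112, #114, #116, #119, #120, #126.
Seated (11 incl. alternates): #107, #108, #110, #111, #113, #115, #117, #118, #121, #122, #123.
Of those, in Ward D: #122 → 1.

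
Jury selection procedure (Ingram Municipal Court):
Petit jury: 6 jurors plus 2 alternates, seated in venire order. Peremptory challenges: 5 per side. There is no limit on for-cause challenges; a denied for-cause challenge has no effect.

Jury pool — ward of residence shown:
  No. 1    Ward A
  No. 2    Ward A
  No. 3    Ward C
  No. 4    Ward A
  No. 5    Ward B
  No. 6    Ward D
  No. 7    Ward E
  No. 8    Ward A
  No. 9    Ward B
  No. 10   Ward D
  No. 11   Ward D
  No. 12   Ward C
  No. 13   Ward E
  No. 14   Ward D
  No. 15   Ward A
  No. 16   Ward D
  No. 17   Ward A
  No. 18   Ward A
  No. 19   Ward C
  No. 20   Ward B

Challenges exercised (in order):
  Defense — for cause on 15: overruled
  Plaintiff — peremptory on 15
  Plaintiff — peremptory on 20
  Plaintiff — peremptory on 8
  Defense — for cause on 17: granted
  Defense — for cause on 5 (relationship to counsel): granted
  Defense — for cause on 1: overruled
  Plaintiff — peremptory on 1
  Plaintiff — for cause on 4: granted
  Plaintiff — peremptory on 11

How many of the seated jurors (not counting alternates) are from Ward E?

Removed: #1, #4, #5, #8, #11, #15, #17, #20.
Seated jurors 1–6: #2, #3, #6, #7, #9, #10 (alternates #12, #13 not counted).
Of those, in Ward E: #7 → 1.

1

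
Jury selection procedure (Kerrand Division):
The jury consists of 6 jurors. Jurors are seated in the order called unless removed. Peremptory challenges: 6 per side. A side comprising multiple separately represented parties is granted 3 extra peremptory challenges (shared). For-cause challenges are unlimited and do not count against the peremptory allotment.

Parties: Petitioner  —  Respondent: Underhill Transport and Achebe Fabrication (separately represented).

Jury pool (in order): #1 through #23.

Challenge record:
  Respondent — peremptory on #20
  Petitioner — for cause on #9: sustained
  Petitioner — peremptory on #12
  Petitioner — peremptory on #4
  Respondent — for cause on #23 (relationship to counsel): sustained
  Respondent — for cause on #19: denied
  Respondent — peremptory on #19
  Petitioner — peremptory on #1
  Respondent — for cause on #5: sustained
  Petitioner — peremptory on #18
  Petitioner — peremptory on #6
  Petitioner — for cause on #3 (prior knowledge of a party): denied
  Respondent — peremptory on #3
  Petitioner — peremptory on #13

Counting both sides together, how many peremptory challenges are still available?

6

Petitioner allotment: 6. Respondent allotment: 6 base + 3 multi-party = 9.
Petitioner peremptories used: #12, #4, #1, #18, #6, #13 — 6 (for-cause on #9, #3 don't count).
Respondent peremptories used: #20, #19, #3 — 3 (for-cause on #23, #19, #5 don't count).
Remaining: (6 − 6) + (9 − 3) = 6.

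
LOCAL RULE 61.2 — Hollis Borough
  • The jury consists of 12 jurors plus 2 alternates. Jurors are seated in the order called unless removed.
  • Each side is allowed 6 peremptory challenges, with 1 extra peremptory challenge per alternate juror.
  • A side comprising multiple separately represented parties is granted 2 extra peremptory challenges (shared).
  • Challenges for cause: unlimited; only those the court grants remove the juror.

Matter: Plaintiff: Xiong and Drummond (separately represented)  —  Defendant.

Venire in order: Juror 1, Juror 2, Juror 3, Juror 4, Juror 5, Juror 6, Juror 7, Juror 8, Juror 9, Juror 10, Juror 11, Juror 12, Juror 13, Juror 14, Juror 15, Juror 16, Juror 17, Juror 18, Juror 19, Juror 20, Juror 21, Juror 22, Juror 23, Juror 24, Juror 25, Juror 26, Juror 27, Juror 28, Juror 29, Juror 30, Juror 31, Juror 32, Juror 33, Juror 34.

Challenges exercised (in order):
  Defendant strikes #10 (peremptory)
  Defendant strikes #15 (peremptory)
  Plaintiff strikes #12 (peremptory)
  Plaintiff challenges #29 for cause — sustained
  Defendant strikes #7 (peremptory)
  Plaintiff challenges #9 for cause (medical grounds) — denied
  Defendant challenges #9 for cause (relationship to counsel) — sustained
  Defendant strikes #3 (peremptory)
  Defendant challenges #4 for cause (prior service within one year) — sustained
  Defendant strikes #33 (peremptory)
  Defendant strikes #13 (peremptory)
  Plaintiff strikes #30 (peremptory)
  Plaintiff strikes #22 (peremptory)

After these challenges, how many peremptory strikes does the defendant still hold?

Defendant allotment: 6 base + 1 × 2 alternates = 8.
Defendant peremptories used: #10, #15, #7, #3, #33, #13 — 6 (for-cause on #9, #4 don't count).
Remaining: 8 − 6 = 2.

2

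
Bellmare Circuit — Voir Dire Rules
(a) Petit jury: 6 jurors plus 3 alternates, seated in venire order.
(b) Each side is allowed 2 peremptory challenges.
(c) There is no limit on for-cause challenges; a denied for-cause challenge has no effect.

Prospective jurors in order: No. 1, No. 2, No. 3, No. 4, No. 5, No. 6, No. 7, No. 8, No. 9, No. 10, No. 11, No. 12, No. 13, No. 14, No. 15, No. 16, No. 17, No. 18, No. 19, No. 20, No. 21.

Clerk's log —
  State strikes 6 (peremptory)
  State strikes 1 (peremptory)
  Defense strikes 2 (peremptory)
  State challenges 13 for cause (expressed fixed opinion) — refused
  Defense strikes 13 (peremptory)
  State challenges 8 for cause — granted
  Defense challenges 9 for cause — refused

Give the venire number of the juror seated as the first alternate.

11

Removed: #1, #2, #6, #8, #13. (#9 stays — for-cause denied.)
Filling seats in venire order through position 7: #3, #4, #5, #7, #9, #10, #11.
So alternate 1 is #11.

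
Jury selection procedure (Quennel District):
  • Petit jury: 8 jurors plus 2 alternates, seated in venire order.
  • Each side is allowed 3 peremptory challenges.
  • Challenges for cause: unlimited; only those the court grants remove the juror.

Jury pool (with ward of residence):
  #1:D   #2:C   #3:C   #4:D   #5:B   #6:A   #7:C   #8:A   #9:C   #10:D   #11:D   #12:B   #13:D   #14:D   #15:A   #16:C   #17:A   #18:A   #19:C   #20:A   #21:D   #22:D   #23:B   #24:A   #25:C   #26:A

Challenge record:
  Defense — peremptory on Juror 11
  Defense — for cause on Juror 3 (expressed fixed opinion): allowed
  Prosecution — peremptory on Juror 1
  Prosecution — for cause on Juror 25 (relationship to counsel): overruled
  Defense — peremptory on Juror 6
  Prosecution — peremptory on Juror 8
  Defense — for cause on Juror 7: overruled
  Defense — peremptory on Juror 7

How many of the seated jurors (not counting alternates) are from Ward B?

2

Removed: #1, #3, #6, #7, #8, #11.
Seated jurors 1–8: #2, #4, #5, #9, #10, #12, #13, #14 (alternates #15, #16 not counted).
Of those, in Ward B: #5, #12 → 2.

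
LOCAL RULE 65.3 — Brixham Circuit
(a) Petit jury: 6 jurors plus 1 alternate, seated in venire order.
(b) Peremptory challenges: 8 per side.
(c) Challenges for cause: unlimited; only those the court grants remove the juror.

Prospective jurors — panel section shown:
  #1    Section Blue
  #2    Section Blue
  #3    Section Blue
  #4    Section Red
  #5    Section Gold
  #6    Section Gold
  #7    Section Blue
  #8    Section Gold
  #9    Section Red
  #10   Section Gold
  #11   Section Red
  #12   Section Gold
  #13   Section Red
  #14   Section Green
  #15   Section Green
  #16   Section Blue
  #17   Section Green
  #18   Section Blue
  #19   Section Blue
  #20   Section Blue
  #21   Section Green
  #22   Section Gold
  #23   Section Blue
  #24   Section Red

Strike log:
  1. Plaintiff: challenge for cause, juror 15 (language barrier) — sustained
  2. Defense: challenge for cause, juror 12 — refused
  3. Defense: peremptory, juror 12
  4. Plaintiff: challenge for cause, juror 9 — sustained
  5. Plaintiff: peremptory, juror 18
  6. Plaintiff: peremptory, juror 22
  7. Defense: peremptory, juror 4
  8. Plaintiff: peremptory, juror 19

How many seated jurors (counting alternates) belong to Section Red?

0

Removed: #4, #9, #12, #15, #18, #19, #22.
Seated (7 incl. alternates): #1, #2, #3, #5, #6, #7, #8.
None of those are in Section Red → 0.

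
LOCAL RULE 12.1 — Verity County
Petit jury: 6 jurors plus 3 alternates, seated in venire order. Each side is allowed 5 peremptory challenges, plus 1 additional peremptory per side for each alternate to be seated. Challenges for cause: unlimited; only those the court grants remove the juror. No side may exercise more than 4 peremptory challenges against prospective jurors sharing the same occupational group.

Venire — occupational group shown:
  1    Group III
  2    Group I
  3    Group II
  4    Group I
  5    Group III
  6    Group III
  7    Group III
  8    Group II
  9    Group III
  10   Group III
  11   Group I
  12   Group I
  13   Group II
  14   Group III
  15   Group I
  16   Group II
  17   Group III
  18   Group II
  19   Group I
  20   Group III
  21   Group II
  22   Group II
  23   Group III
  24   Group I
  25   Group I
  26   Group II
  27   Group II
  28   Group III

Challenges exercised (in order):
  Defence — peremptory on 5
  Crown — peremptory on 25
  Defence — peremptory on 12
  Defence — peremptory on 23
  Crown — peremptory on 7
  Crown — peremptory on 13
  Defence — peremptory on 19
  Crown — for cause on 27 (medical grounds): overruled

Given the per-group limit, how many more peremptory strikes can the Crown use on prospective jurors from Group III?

3

Crown peremptories so far: #25, #7, #13 — 3 of 8 used, 5 left overall.
Against Group III: #7 — 1 used; per-group cap 4 leaves 3.
Binding limit: min(5, 3) = 3.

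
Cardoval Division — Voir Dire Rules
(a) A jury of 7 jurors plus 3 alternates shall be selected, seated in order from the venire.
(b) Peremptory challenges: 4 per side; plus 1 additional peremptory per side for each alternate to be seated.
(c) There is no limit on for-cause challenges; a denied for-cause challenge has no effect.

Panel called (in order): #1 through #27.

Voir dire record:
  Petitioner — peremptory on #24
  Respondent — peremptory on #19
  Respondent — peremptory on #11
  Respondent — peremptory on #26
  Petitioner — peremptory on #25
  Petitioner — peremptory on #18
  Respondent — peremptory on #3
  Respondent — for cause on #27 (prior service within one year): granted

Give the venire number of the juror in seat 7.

8

Removed: #3, #11, #18, #19, #24, #25, #26, #27.
Seating in order: seats 1–7 → #1, #2, #4, #5, #6, #7, #8; alternates → #9, #10, #12.
So seat 7 is #8.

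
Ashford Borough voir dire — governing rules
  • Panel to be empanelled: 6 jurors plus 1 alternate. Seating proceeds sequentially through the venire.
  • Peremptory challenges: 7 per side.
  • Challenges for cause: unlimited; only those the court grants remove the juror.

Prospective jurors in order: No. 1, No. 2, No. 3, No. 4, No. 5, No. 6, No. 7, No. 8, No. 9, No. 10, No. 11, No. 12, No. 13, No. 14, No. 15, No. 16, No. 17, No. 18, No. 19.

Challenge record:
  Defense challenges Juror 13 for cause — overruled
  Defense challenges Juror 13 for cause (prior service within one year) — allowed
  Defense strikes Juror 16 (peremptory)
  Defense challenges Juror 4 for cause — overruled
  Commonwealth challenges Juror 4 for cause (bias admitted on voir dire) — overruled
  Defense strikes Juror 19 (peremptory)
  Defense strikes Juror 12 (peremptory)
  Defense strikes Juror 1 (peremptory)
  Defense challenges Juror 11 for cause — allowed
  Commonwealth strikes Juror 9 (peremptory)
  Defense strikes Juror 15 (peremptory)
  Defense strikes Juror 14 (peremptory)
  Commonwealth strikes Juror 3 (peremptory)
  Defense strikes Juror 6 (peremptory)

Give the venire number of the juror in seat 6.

10

Removed: #1, #3, #6, #9, #11, #12, #13, #14, #15, #16, #19. (#4 stays — for-cause denied.)
Seating in order: seats 1–6 → #2, #4, #5, #7, #8, #10; alternates → #17.
So seat 6 is #10.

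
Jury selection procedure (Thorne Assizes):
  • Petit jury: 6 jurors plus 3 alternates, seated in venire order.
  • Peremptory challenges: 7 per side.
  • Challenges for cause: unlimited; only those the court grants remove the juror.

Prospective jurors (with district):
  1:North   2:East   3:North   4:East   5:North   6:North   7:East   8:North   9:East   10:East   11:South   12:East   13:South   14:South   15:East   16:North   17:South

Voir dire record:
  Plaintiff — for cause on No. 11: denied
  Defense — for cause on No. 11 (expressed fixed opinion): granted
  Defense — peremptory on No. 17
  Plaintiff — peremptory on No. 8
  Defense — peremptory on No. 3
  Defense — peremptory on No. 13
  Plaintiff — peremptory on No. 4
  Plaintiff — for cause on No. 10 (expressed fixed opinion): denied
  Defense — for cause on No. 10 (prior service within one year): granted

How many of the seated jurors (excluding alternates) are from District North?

3

Removed: #3, #4, #8, #10, #11, #13, #17.
Seated jurors 1–6: #1, #2, #5, #6, #7, #9 (alternates #12, #14, #15 not counted).
Of those, in District North: #1, #5, #6 → 3.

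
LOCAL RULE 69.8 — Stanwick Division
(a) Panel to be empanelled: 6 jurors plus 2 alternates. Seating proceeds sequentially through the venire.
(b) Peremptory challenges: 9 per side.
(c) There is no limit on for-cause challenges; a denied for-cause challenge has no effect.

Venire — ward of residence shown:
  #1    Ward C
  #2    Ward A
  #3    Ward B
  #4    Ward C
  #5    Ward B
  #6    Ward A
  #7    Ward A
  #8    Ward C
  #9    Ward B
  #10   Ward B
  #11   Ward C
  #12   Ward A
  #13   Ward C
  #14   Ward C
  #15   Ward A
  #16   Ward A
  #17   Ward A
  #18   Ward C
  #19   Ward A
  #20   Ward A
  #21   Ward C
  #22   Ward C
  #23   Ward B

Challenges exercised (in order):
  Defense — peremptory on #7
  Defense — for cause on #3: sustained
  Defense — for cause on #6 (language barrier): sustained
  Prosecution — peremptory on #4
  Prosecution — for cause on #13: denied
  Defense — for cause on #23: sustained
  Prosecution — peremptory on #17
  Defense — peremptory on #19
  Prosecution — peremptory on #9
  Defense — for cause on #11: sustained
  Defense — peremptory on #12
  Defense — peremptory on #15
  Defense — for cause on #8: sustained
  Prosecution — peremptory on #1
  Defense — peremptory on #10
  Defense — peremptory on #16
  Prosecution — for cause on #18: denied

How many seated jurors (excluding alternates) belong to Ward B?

1

Removed: #1, #3, #4, #6, #7, #8, #9, #10, #11, #12, #15, #16, #17, #19, #23.
Seated jurors 1–6: #2, #5, #13, #14, #18, #20 (alternates #21, #22 not counted).
Of those, in Ward B: #5 → 1.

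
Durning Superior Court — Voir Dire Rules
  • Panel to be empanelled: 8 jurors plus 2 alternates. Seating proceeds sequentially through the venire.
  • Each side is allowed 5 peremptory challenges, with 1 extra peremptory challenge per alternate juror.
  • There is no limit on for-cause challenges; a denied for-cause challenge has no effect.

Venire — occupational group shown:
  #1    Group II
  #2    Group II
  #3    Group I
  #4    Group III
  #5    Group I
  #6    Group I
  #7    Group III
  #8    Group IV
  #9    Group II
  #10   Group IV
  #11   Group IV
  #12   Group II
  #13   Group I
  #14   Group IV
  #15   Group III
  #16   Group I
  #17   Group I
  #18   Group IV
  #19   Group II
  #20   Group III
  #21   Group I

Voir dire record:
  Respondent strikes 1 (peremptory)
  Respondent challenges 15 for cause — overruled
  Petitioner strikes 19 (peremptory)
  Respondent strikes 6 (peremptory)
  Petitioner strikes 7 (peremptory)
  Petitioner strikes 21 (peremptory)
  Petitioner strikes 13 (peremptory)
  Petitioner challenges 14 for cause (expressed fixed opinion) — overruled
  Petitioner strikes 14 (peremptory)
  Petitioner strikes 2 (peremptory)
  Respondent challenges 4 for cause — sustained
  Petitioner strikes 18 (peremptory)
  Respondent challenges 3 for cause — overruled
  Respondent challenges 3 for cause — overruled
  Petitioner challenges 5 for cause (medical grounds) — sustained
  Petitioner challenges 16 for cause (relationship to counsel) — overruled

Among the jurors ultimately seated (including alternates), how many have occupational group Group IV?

3

Removed: #1, #2, #4, #5, #6, #7, #13, #14, #18, #19, #21.
Seated (10 incl. alternates): #3, #8, #9, #10, #11, #12, #15, #16, #17, #20.
Of those, in Group IV: #8, #10, #11 → 3.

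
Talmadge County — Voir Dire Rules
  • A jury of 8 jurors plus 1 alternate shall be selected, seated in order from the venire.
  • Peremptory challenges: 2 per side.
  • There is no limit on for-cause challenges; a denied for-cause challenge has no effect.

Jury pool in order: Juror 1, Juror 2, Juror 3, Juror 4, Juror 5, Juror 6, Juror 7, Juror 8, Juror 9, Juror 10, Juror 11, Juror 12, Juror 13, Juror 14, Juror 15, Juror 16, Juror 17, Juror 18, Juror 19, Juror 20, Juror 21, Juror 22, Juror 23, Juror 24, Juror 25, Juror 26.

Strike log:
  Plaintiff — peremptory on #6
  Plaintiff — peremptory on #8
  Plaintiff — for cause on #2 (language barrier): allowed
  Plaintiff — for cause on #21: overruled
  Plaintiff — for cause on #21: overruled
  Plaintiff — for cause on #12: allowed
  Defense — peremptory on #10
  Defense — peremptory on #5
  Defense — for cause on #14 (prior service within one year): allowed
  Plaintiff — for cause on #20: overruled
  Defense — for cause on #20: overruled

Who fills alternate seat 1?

Removed: #2, #5, #6, #8, #10, #12, #14. (#20, #21 stay — for-cause denied.)
Seating in order: seats 1–8 → #1, #3, #4, #7, #9, #11, #13, #15; alternates → #16.
So alternate 1 is #16.

16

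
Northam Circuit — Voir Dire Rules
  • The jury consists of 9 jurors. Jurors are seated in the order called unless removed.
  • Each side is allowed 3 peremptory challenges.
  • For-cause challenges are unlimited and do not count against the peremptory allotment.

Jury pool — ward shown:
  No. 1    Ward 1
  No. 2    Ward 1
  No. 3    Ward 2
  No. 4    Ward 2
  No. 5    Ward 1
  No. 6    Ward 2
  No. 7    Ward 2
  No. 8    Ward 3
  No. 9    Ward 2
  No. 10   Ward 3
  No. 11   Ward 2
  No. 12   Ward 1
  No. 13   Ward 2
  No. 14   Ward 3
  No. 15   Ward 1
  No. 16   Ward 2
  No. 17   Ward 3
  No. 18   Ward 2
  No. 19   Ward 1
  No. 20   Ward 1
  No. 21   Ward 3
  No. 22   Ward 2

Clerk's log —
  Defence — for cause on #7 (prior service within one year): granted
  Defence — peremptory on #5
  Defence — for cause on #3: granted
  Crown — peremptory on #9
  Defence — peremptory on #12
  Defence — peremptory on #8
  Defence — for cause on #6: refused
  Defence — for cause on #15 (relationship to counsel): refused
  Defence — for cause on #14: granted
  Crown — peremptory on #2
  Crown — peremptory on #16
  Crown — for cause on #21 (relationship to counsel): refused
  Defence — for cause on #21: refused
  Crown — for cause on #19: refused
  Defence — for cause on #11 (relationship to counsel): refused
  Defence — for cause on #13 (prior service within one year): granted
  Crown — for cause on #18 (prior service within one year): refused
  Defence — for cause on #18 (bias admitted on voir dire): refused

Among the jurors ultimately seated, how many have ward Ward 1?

Removed: #2, #3, #5, #7, #8, #9, #12, #13, #14, #16.
Seated jurors 1–9: #1, #4, #6, #10, #11, #15, #17, #18, #19.
Of those, in Ward 1: #1, #15, #19 → 3.

3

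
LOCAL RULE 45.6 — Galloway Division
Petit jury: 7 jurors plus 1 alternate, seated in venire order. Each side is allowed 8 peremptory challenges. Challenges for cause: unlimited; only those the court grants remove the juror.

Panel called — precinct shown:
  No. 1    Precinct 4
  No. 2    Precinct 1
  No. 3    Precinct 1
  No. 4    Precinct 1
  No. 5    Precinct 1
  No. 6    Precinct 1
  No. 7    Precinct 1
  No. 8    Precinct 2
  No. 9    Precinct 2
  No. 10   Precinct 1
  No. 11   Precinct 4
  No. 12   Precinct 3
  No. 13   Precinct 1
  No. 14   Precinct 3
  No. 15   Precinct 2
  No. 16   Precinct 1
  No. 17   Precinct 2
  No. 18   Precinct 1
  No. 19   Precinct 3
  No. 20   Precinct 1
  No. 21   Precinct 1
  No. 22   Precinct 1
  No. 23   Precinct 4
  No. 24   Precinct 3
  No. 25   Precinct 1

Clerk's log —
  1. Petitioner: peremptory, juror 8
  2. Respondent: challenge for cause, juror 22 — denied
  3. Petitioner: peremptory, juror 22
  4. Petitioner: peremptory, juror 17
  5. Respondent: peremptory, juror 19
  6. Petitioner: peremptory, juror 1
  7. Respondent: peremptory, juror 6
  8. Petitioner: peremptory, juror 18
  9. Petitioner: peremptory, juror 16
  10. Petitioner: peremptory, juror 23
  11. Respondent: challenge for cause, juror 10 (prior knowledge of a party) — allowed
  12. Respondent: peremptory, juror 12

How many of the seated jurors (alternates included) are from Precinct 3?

Removed: #1, #6, #8, #10, #12, #16, #17, #18, #19, #22, #23.
Seated (8 incl. alternates): #2, #3, #4, #5, #7, #9, #11, #13.
None of those are in Precinct 3 → 0.

0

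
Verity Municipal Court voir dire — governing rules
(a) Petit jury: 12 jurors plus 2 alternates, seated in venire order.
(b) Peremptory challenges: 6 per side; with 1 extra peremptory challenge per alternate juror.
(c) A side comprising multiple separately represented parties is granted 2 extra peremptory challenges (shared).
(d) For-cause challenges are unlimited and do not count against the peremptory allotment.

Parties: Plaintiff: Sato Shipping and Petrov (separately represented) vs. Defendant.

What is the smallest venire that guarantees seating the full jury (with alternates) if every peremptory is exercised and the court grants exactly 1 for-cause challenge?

Seats to fill: 12 + 2 alternates = 14.
Peremptories — Plaintiff: 6 + 1×2 + 2 = 10; Defendant: 6 + 1×2 = 8; total 18.
For-cause removals: 1.
Minimum venire: 14 + 18 + 1 = 33.

33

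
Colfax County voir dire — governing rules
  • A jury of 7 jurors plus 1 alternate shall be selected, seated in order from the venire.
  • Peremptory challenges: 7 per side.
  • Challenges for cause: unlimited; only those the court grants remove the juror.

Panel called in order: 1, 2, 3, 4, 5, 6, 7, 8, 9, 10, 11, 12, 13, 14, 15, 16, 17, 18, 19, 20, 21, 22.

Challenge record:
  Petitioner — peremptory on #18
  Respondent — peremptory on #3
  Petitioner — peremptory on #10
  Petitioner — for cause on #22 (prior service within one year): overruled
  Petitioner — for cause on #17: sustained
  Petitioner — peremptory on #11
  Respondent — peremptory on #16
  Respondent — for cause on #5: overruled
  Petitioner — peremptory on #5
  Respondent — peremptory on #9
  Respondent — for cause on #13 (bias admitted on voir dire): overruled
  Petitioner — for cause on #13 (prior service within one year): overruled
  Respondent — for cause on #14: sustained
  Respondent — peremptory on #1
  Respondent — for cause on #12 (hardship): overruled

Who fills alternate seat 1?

15

Removed: #1, #3, #5, #9, #10, #11, #14, #16, #17, #18. (#12, #13, #22 stay — for-cause denied.)
Filling seats in venire order through position 8: #2, #4, #6, #7, #8, #12, #13, #15.
So alternate 1 is #15.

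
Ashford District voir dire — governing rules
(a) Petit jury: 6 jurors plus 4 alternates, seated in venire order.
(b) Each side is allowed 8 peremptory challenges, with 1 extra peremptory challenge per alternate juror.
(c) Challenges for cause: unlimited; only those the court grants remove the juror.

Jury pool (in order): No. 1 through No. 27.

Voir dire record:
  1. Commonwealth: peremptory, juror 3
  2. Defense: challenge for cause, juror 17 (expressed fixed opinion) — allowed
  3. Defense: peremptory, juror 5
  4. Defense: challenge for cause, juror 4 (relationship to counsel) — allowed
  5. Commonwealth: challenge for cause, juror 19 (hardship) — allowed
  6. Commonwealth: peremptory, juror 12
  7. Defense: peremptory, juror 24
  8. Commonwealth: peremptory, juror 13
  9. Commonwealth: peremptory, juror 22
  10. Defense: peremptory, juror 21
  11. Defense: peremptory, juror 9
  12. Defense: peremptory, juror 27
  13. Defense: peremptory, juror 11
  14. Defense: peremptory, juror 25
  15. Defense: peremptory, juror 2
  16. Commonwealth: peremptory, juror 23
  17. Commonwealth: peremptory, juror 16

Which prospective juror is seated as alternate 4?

26

Removed: #2, #3, #4, #5, #9, #11, #12, #13, #16, #17, #19, #21, #22, #23, #24, #25, #27.
Seating in order: seats 1–6 → #1, #6, #7, #8, #10, #14; alternates → #15, #18, #20, #26.
So alternate 4 is #26.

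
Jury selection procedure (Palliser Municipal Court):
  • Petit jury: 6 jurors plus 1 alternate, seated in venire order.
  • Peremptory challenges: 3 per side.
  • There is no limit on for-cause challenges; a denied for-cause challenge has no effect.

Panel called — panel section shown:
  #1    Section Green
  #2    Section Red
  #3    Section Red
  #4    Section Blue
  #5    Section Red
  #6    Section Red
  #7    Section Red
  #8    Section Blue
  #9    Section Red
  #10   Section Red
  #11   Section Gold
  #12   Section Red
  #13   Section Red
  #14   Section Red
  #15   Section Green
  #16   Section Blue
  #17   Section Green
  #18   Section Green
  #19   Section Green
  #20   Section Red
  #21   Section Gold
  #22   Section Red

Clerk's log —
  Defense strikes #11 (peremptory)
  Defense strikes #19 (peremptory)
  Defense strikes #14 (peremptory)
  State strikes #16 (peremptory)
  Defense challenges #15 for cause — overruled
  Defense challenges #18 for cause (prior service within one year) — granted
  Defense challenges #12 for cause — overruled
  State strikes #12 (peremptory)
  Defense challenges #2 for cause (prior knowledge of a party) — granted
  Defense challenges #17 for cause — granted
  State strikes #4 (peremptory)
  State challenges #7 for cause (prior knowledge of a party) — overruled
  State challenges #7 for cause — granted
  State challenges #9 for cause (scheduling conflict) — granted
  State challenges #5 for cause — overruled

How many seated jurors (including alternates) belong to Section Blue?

Removed: #2, #4, #7, #9, #11, #12, #14, #16, #17, #18, #19.
Seated (7 incl. alternates): #1, #3, #5, #6, #8, #10, #13.
Of those, in Section Blue: #8 → 1.

1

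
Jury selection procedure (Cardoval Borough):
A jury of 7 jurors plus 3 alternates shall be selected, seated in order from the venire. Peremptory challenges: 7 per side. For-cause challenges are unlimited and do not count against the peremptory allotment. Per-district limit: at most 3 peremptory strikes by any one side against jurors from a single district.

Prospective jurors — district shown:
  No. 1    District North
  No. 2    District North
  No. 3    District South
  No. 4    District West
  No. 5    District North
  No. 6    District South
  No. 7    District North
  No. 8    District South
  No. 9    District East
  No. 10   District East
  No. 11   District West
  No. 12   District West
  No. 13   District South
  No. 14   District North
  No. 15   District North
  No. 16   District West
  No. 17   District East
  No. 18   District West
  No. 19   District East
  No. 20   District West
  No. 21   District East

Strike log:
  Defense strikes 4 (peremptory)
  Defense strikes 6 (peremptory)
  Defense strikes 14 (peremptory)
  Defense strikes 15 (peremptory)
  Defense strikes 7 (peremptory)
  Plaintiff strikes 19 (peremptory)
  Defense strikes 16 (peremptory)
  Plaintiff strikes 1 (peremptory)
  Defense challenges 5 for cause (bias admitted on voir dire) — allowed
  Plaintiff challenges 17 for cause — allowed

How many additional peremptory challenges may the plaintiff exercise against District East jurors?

Plaintiff peremptories so far: #19, #1 — 2 of 7 used, 5 left overall.
Against District East: #19 — 1 used; per-district cap 3 leaves 2.
Binding limit: min(5, 2) = 2.

2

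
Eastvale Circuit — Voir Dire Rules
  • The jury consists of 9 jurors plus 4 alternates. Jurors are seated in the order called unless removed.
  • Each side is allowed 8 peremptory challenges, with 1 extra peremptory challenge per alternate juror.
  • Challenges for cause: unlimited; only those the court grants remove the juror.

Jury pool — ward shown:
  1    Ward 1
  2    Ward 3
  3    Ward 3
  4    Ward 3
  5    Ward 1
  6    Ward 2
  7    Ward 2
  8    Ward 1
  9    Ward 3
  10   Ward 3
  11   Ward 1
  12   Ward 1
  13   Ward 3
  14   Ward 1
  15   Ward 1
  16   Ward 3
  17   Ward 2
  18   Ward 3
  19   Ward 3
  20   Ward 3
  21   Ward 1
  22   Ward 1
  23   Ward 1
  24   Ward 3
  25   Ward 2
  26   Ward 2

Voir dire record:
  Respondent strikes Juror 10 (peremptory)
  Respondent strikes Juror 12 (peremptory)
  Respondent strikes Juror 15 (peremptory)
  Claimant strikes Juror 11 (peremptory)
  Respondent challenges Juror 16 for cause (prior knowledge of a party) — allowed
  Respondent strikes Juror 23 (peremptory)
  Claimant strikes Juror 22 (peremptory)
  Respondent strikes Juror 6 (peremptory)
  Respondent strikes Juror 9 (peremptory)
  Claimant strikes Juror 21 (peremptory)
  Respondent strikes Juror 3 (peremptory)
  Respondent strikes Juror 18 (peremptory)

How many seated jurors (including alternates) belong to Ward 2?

3

Removed: #3, #6, #9, #10, #11, #12, #15, #16, #18, #21, #22, #23.
Seated (13 incl. alternates): #1, #2, #4, #5, #7, #8, #13, #14, #17, #19, #20, #24, #25.
Of those, in Ward 2: #7, #17, #25 → 3.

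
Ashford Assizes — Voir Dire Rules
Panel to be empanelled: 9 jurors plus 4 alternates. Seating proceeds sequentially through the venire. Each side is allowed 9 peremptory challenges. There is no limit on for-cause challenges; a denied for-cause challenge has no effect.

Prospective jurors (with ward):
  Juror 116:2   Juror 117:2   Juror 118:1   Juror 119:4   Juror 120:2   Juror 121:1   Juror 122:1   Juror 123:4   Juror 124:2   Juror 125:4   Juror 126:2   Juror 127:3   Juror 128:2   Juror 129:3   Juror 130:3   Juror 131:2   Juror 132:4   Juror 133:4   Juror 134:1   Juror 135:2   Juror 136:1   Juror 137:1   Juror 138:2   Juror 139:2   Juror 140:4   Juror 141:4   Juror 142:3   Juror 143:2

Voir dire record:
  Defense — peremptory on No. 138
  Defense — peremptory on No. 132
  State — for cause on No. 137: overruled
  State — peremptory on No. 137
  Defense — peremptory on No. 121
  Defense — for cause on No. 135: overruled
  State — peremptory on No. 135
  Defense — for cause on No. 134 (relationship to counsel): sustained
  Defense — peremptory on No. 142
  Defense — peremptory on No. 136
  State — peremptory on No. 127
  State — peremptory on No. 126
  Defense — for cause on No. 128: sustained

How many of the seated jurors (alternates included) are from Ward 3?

2

Removed: #121, #126, #127, #128, #132, #134, #135, #136, #137, #138, #142.
Seated (13 incl. alternates): #116, #117, #118, #119, #120, #122, #123, #124, #125, #129, #130, #131, #133.
Of those, in Ward 3: #129, #130 → 2.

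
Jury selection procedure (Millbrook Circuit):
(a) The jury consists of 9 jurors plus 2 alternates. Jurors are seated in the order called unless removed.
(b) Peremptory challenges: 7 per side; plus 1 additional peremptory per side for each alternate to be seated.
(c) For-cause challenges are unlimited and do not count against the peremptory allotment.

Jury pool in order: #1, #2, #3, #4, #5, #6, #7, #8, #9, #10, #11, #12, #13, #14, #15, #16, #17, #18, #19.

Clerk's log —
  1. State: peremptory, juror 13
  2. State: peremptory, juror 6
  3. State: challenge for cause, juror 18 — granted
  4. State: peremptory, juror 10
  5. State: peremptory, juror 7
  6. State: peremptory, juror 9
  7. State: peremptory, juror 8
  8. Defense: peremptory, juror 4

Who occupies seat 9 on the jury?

Removed: #4, #6, #7, #8, #9, #10, #13, #18.
Seating in order: seats 1–9 → #1, #2, #3, #5, #11, #12, #14, #15, #16; alternates → #17, #19.
So seat 9 is #16.

16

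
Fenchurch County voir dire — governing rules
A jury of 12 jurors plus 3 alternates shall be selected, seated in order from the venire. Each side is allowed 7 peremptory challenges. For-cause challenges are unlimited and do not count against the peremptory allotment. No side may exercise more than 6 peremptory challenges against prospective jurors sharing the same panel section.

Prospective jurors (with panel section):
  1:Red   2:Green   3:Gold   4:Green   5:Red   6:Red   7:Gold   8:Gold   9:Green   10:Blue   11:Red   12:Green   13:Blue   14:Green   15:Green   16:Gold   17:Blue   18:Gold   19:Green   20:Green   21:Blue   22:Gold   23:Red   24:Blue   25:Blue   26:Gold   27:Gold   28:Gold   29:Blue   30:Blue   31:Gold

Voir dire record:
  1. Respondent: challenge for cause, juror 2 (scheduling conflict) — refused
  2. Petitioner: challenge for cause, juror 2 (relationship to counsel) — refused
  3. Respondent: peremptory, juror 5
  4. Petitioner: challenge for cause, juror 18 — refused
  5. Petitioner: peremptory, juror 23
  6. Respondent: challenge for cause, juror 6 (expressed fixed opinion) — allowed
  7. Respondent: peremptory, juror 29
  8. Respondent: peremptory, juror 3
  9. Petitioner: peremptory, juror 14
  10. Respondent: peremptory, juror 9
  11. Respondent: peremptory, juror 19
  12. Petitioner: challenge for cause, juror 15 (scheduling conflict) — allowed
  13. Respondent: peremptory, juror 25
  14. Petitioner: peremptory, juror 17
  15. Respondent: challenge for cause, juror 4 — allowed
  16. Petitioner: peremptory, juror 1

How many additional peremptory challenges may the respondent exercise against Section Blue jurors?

Respondent peremptories so far: #5, #29, #3, #9, #19, #25 — 6 of 7 used, 1 left overall.
Against Section Blue: #29, #25 — 2 used; per-section cap 6 leaves 4.
Binding limit: min(1, 4) = 1.

1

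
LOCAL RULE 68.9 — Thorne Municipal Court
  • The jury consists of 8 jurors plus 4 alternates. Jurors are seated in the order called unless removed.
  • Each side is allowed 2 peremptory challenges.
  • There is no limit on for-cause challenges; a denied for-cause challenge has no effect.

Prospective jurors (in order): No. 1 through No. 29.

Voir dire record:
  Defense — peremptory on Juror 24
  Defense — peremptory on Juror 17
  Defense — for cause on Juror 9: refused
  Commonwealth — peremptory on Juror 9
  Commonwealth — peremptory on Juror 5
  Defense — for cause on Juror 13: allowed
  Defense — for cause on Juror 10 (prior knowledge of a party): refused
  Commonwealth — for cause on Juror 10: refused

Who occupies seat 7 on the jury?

8

Removed: #5, #9, #13, #17, #24. (#10 stays — for-cause denied.)
Seating in order: seats 1–8 → #1, #2, #3, #4, #6, #7, #8, #10; alternates → #11, #12, #14, #15.
So seat 7 is #8.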